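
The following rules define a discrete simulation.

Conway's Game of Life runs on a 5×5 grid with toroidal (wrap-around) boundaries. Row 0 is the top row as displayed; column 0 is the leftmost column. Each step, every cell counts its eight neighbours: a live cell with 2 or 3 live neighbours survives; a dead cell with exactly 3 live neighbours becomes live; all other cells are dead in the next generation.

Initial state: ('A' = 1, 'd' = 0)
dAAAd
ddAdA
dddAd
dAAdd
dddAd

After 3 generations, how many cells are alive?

0) dAAAd
ddAdA
dddAd
dAAdd
dddAd
1) dAddA
dAddA
dAdAd
ddAAd
dddAd
2) ddAAA
dAdAA
AAdAA
dddAA
dddAA
3) ddddd
dAddd
dAddd
ddddd
Adddd

3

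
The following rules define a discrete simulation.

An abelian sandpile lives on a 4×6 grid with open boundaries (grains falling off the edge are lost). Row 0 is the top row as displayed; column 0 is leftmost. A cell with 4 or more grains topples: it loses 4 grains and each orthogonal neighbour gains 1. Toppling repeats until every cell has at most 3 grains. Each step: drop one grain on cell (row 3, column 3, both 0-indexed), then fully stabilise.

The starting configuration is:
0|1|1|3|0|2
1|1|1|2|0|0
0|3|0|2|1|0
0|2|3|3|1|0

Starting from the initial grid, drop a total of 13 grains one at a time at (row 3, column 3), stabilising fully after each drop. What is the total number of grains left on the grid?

t=0: 0|1|1|3|0|2
1|1|1|2|0|0
0|3|0|2|1|0
0|2|3|3|1|0
t=1: 0|1|1|3|0|2
1|1|1|2|0|0
0|3|1|3|1|0
0|3|0|1|2|0
t=2: 0|1|1|3|0|2
1|1|1|2|0|0
0|3|1|3|1|0
0|3|0|2|2|0
t=3: 0|1|1|3|0|2
1|1|1|2|0|0
0|3|1|3|1|0
0|3|0|3|2|0
t=4: 0|1|1|3|0|2
1|1|1|3|0|0
0|3|2|0|2|0
0|3|1|1|3|0
t=5: 0|1|1|3|0|2
1|1|1|3|0|0
0|3|2|0|2|0
0|3|1|2|3|0
t=6: 0|1|1|3|0|2
1|1|1|3|0|0
0|3|2|0|2|0
0|3|1|3|3|0
t=7: 0|1|1|3|0|2
1|1|1|3|0|0
0|3|2|1|3|0
0|3|2|1|0|1
t=8: 0|1|1|3|0|2
1|1|1|3|0|0
0|3|2|1|3|0
0|3|2|2|0|1
t=9: 0|1|1|3|0|2
1|1|1|3|0|0
0|3|2|1|3|0
0|3|2|3|0|1
t=10: 0|1|1|3|0|2
1|1|1|3|0|0
0|3|2|2|3|0
0|3|3|0|1|1
t=11: 0|1|1|3|0|2
1|1|1|3|0|0
0|3|2|2|3|0
0|3|3|1|1|1
t=12: 0|1|1|3|0|2
1|1|1|3|0|0
0|3|2|2|3|0
0|3|3|2|1|1
t=13: 0|1|1|3|0|2
1|1|1|3|0|0
0|3|2|2|3|0
0|3|3|3|1|1

34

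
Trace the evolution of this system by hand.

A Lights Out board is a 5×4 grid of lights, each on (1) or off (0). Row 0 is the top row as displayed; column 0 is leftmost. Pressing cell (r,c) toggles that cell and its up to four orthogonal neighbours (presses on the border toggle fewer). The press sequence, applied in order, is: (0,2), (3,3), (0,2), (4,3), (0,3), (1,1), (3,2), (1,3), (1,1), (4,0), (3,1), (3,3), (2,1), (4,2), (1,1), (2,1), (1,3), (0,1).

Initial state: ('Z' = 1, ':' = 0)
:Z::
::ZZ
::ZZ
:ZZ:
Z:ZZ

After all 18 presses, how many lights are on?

8

gen 0: :Z::
::ZZ
::ZZ
:ZZ:
Z:ZZ
gen 1: ::ZZ
:::Z
::ZZ
:ZZ:
Z:ZZ
gen 2: ::ZZ
:::Z
::Z:
:Z:Z
Z:Z:
gen 3: :Z::
::ZZ
::Z:
:Z:Z
Z:Z:
gen 4: :Z::
::ZZ
::Z:
:Z::
Z::Z
gen 5: :ZZZ
::Z:
::Z:
:Z::
Z::Z
gen 6: ::ZZ
ZZ::
:ZZ:
:Z::
Z::Z
gen 7: ::ZZ
ZZ::
:Z::
::ZZ
Z:ZZ
gen 8: ::Z:
ZZZZ
:Z:Z
::ZZ
Z:ZZ
gen 9: :ZZ:
:::Z
:::Z
::ZZ
Z:ZZ
gen 10: :ZZ:
:::Z
:::Z
Z:ZZ
:ZZZ
gen 11: :ZZ:
:::Z
:Z:Z
:Z:Z
::ZZ
gen 12: :ZZ:
:::Z
:Z::
:ZZ:
::Z:
gen 13: :ZZ:
:Z:Z
Z:Z:
::Z:
::Z:
gen 14: :ZZ:
:Z:Z
Z:Z:
::::
:Z:Z
gen 15: ::Z:
Z:ZZ
ZZZ:
::::
:Z:Z
gen 16: ::Z:
ZZZZ
::::
:Z::
:Z:Z
gen 17: ::ZZ
ZZ::
:::Z
:Z::
:Z:Z
gen 18: ZZ:Z
Z:::
:::Z
:Z::
:Z:Z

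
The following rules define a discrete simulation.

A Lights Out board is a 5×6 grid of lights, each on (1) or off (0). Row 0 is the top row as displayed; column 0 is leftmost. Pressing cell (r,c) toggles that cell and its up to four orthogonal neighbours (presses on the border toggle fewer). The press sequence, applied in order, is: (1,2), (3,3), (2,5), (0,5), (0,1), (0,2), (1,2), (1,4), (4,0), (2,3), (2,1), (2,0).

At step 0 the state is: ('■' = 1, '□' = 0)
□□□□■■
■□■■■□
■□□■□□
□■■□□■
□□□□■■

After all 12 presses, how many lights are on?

[0] □□□□■■
■□■■■□
■□□■□□
□■■□□■
□□□□■■
[1] □□■□■■
■■□□■□
■□■■□□
□■■□□■
□□□□■■
[2] □□■□■■
■■□□■□
■□■□□□
□■□■■■
□□□■■■
[3] □□■□■■
■■□□■■
■□■□■■
□■□■■□
□□□■■■
[4] □□■□□□
■■□□■□
■□■□■■
□■□■■□
□□□■■■
[5] ■■□□□□
■□□□■□
■□■□■■
□■□■■□
□□□■■■
[6] ■□■■□□
■□■□■□
■□■□■■
□■□■■□
□□□■■■
[7] ■□□■□□
■■□■■□
■□□□■■
□■□■■□
□□□■■■
[8] ■□□■■□
■■□□□■
■□□□□■
□■□■■□
□□□■■■
[9] ■□□■■□
■■□□□■
■□□□□■
■■□■■□
■■□■■■
[10] ■□□■■□
■■□■□■
■□■■■■
■■□□■□
■■□■■■
[11] ■□□■■□
■□□■□■
□■□■■■
■□□□■□
■■□■■■
[12] ■□□■■□
□□□■□■
■□□■■■
□□□□■□
■■□■■■

15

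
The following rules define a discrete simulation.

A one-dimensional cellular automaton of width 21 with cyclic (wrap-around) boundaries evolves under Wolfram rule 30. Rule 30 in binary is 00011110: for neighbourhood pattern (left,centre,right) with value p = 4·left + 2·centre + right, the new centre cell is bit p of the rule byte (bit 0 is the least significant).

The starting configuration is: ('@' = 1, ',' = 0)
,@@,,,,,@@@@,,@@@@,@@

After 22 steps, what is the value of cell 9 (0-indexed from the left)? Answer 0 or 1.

gen 0: ,@@,,,,,@@@@,,@@@@,@@
gen 1: ,@,@,,,@@,,,@@@,,,,@,
gen 2: @@,@@,@@,@,@@,,@,,@@@
gen 3: ,,,@,,@,,@,@,@@@@@@,,
gen 4: ,,@@@@@@@@,@,@,,,,,@,
gen 5: ,@@,,,,,,,,@,@@,,,@@@
gen 6: ,@,@,,,,,,@@,@,@,@@,,
gen 7: @@,@@,,,,@@,,@,@,@,@,
gen 8: @,,@,@,,@@,@@@,@,@,@,
gen 9: @@@@,@@@@,,@,,,@,@,@,
gen 10: @,,,,@,,,@@@@,@@,@,@,
gen 11: @@,,@@@,@@,,,,@,,@,@,
gen 12: @,@@@,,,@,@,,@@@@@,@,
gen 13: @,@,,@,@@,@@@@,,,,,@,
gen 14: @,@@@@,@,,@,,,@,,,@@,
gen 15: @,@,,,,@@@@@,@@@,@@,,
gen 16: @,@@,,@@,,,,,@,,,@,@@
gen 17: ,,@,@@@,@,,,@@@,@@,@,
gen 18: ,@@,@,,,@@,@@,,,@,,@@
gen 19: ,@,,@@,@@,,@,@,@@@@@,
gen 20: @@@@@,,@,@@@,@,@,,,,@
gen 21: ,,,,,@@@,@,,,@,@@,,@@
gen 22: @,,,@@,,,@@,@@,@,@@@,

1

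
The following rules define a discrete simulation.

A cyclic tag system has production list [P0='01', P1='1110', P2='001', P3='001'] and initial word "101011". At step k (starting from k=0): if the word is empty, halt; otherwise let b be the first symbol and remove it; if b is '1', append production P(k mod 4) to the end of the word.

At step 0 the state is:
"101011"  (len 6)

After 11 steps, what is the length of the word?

12

[0] "101011"  (len 6)
[1] "0101101"  (len 7)
[2] "101101"  (len 6)
[3] "01101001"  (len 8)
[4] "1101001"  (len 7)
[5] "10100101"  (len 8)
[6] "01001011110"  (len 11)
[7] "1001011110"  (len 10)
[8] "001011110001"  (len 12)
[9] "01011110001"  (len 11)
[10] "1011110001"  (len 10)
[11] "011110001001"  (len 12)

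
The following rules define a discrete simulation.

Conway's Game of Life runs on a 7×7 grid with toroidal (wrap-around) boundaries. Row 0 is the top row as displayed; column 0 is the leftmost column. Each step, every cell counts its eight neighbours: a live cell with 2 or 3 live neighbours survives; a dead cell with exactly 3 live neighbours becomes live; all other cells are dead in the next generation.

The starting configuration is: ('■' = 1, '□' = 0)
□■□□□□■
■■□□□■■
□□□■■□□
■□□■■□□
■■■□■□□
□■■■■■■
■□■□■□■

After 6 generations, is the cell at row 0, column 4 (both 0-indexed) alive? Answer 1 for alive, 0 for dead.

1

t=0: □■□□□□■
■■□□□■■
□□□■■□□
■□□■■□□
■■■□■□□
□■■■■■■
■□■□■□■
t=1: □□■□□□□
□■■□■■■
□■■■□□□
■□□□□■□
□□□□□□□
□□□□□□□
□□□□■□□
t=2: □■■□■□□
■□□□■■□
□□□■□□□
□■■□□□□
□□□□□□□
□□□□□□□
□□□□□□□
t=3: □■□■■■□
□■■□■■□
□■■■■□□
□□■□□□□
□□□□□□□
□□□□□□□
□□□□□□□
t=4: □■□■□■□
■□□□□□□
□□□□■■□
□■■□□□□
□□□□□□□
□□□□□□□
□□□□■□□
t=5: □□□□■□□
□□□□□■■
□■□□□□□
□□□□□□□
□□□□□□□
□□□□□□□
□□□□■□□
t=6: □□□□■□□
□□□□□■□
□□□□□□□
□□□□□□□
□□□□□□□
□□□□□□□
□□□□□□□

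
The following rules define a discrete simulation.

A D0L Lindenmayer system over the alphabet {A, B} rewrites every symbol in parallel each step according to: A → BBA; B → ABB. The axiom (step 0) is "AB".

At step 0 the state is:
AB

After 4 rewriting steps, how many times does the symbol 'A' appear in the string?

54

gen 0: AB
gen 1: BBAABB
gen 2: ABBABBBBABBAABBABB
gen 3: BBAABBABBBBAABBABBABBABBBBAABBABBBBABBAABBABBBBAABBABB
gen 4: ABBABBBBABBAABBABBBBAABBABBABBABBBBABBAABBABBBBAABBABBBBAA…BBBAABBABBBBABBAABBABBBBAABBABBABBABBBBABBAABBABBBBAABBABB  (len 162)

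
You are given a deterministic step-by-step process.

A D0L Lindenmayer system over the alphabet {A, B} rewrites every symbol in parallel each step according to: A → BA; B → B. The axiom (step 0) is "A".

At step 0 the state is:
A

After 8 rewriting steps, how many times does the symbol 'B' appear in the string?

gen 0: A
gen 1: BA
gen 2: BBA
gen 3: BBBA
gen 4: BBBBA
gen 5: BBBBBA
gen 6: BBBBBBA
gen 7: BBBBBBBA
gen 8: BBBBBBBBA

8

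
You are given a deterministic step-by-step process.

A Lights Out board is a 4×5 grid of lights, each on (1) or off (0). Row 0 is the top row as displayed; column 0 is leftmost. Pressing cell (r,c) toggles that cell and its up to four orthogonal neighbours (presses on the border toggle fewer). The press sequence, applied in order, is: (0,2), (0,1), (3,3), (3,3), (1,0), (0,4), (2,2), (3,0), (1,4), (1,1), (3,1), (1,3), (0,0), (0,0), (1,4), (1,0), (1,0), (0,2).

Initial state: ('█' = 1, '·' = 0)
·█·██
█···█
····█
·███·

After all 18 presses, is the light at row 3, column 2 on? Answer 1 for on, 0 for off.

1

gen 0: ·█·██
█···█
····█
·███·
gen 1: ··█·█
█·█·█
····█
·███·
gen 2: ██··█
███·█
····█
·███·
gen 3: ██··█
███·█
···██
·█··█
gen 4: ██··█
███·█
····█
·███·
gen 5: ·█··█
··█·█
█···█
·███·
gen 6: ·█·█·
··█··
█···█
·███·
gen 7: ·█·█·
·····
█████
·█·█·
gen 8: ·█·█·
·····
·████
█··█·
gen 9: ·█·██
···██
·███·
█··█·
gen 10: ···██
█████
··██·
█··█·
gen 11: ···██
█████
·███·
·███·
gen 12: ····█
██···
·██··
·███·
gen 13: ██··█
·█···
·██··
·███·
gen 14: ····█
██···
·██··
·███·
gen 15: ·····
██·██
·██·█
·███·
gen 16: █····
···██
███·█
·███·
gen 17: ·····
██·██
·██·█
·███·
gen 18: ·███·
█████
·██·█
·███·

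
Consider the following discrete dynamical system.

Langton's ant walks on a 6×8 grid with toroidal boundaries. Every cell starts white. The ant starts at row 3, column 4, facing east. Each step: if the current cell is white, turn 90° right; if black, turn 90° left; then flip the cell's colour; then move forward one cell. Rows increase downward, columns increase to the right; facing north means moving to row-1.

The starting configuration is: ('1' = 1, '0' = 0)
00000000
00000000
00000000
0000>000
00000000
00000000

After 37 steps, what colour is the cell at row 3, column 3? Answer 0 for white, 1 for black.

t=0: 00000000
00000000
00000000
0000>000
00000000
00000000
t=1: 00000000
00000000
00000000
00001000
0000v000
00000000
t=2: 00000000
00000000
00000000
00001000
000<1000
00000000
t=3: 00000000
00000000
00000000
000^1000
00011000
00000000
t=4: 00000000
00000000
00000000
0001>000
00011000
00000000
t=5: 00000000
00000000
0000^000
00010000
00011000
00000000
t=6: 00000000
00000000
00001>00
00010000
00011000
00000000
t=7: 00000000
00000000
00001100
00010v00
00011000
00000000
t=8: 00000000
00000000
00001100
0001<100
00011000
00000000
t=9: 00000000
00000000
0000^100
00011100
00011000
00000000
t=10: 00000000
00000000
000<0100
00011100
00011000
00000000
t=11: 00000000
000^0000
00010100
00011100
00011000
00000000
t=12: 00000000
0001>000
00010100
00011100
00011000
00000000
t=13: 00000000
00011000
0001v100
00011100
00011000
00000000
t=14: 00000000
00011000
000<1100
00011100
00011000
00000000
t=15: 00000000
00011000
00001100
000v1100
00011000
00000000
t=16: 00000000
00011000
00001100
0000>100
00011000
00000000
t=17: 00000000
00011000
0000^100
00000100
00011000
00000000
t=18: 00000000
00011000
000<0100
00000100
00011000
00000000
t=19: 00000000
000^1000
00010100
00000100
00011000
00000000
t=20: 00000000
00<01000
00010100
00000100
00011000
00000000
t=21: 00^00000
00101000
00010100
00000100
00011000
00000000
t=22: 001>0000
00101000
00010100
00000100
00011000
00000000
t=23: 00110000
001v1000
00010100
00000100
00011000
00000000
t=24: 00110000
00<11000
00010100
00000100
00011000
00000000
t=25: 00110000
00011000
00v10100
00000100
00011000
00000000
t=26: 00110000
00011000
0<110100
00000100
00011000
00000000
t=27: 00110000
0^011000
01110100
00000100
00011000
00000000
t=28: 00110000
01>11000
01110100
00000100
00011000
00000000
t=29: 00110000
01111000
01v10100
00000100
00011000
00000000
t=30: 00110000
01111000
010>0100
00000100
00011000
00000000
t=31: 00110000
011^1000
01000100
00000100
00011000
00000000
t=32: 00110000
01<01000
01000100
00000100
00011000
00000000
t=33: 00110000
01001000
01v00100
00000100
00011000
00000000
t=34: 00110000
01001000
0<100100
00000100
00011000
00000000
t=35: 00110000
01001000
00100100
0v000100
00011000
00000000
t=36: 00110000
01001000
00100100
<1000100
00011000
00000000
t=37: 00110000
01001000
^0100100
11000100
00011000
00000000

0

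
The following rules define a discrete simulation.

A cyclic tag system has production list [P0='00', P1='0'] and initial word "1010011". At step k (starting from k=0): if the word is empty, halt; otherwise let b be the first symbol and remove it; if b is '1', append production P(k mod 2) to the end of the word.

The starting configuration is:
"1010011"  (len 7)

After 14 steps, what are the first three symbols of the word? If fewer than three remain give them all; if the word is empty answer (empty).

(empty)

gen 0: "1010011"  (len 7)
gen 1: "01001100"  (len 8)
gen 2: "1001100"  (len 7)
gen 3: "00110000"  (len 8)
gen 4: "0110000"  (len 7)
gen 5: "110000"  (len 6)
gen 6: "100000"  (len 6)
gen 7: "0000000"  (len 7)
gen 8: "000000"  (len 6)
gen 9: "00000"  (len 5)
gen 10: "0000"  (len 4)
gen 11: "000"  (len 3)
gen 12: "00"  (len 2)
gen 13: "0"  (len 1)
gen 14: (halted — word empty)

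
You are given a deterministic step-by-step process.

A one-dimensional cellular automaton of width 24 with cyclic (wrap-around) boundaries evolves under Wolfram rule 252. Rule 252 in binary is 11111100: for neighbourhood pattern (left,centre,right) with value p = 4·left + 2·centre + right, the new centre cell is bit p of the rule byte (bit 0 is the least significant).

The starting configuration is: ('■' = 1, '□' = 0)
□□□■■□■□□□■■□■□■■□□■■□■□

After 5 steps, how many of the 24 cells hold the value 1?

24

k=0  □□□■■□■□□□■■□■□■■□□■■□■□
k=1  □□□■■■■■□□■■■■■■■■□■■■■■
k=2  ■□□■■■■■■□■■■■■■■■■■■■■■
k=3  ■■□■■■■■■■■■■■■■■■■■■■■■
k=4  ■■■■■■■■■■■■■■■■■■■■■■■■
k=5  ■■■■■■■■■■■■■■■■■■■■■■■■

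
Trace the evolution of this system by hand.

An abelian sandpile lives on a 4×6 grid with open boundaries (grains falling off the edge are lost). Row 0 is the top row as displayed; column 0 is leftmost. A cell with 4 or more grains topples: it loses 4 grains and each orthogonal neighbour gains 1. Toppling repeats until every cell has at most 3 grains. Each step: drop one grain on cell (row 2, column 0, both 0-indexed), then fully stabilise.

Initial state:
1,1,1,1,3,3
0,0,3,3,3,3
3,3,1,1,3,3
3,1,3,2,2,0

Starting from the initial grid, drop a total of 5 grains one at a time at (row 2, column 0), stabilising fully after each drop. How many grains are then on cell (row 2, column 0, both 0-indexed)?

2

t=0: 1,1,1,1,3,3
0,0,3,3,3,3
3,3,1,1,3,3
3,1,3,2,2,0
t=1: 1,1,1,1,3,3
1,1,3,3,3,3
2,0,2,1,3,3
0,3,3,2,2,0
t=2: 1,1,1,1,3,3
1,1,3,3,3,3
3,0,2,1,3,3
0,3,3,2,2,0
t=3: 1,1,1,1,3,3
2,1,3,3,3,3
0,1,2,1,3,3
1,3,3,2,2,0
t=4: 1,1,1,1,3,3
2,1,3,3,3,3
1,1,2,1,3,3
1,3,3,2,2,0
t=5: 1,1,1,1,3,3
2,1,3,3,3,3
2,1,2,1,3,3
1,3,3,2,2,0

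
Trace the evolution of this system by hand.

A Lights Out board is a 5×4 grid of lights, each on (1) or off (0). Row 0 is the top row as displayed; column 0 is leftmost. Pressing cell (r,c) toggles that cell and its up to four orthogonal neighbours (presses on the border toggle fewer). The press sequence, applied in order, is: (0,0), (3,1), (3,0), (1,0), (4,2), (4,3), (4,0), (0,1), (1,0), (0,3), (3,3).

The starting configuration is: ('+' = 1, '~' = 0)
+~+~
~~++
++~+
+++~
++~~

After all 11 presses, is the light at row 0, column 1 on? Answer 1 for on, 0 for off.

0

k=0  +~+~
~~++
++~+
+++~
++~~
k=1  ~++~
+~++
++~+
+++~
++~~
k=2  ~++~
+~++
+~~+
~~~~
+~~~
k=3  ~++~
+~++
~~~+
++~~
~~~~
k=4  +++~
~+++
+~~+
++~~
~~~~
k=5  +++~
~+++
+~~+
+++~
~+++
k=6  +++~
~+++
+~~+
++++
~+~~
k=7  +++~
~+++
+~~+
~+++
+~~~
k=8  ~~~~
~~++
+~~+
~+++
+~~~
k=9  +~~~
++++
~~~+
~+++
+~~~
k=10  +~++
+++~
~~~+
~+++
+~~~
k=11  +~++
+++~
~~~~
~+~~
+~~+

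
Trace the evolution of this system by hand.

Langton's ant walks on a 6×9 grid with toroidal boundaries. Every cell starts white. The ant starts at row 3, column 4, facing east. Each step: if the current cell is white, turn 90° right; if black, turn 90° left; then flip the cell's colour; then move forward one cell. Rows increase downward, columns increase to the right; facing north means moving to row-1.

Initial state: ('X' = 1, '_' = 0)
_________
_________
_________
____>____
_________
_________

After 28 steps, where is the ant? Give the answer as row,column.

1,2

0) _________
_________
_________
____>____
_________
_________
1) _________
_________
_________
____X____
____v____
_________
2) _________
_________
_________
____X____
___<X____
_________
3) _________
_________
_________
___^X____
___XX____
_________
4) _________
_________
_________
___X>____
___XX____
_________
5) _________
_________
____^____
___X_____
___XX____
_________
6) _________
_________
____X>___
___X_____
___XX____
_________
7) _________
_________
____XX___
___X_v___
___XX____
_________
8) _________
_________
____XX___
___X<X___
___XX____
_________
9) _________
_________
____^X___
___XXX___
___XX____
_________
10) _________
_________
___<_X___
___XXX___
___XX____
_________
11) _________
___^_____
___X_X___
___XXX___
___XX____
_________
12) _________
___X>____
___X_X___
___XXX___
___XX____
_________
13) _________
___XX____
___XvX___
___XXX___
___XX____
_________
14) _________
___XX____
___<XX___
___XXX___
___XX____
_________
15) _________
___XX____
____XX___
___vXX___
___XX____
_________
16) _________
___XX____
____XX___
____>X___
___XX____
_________
17) _________
___XX____
____^X___
_____X___
___XX____
_________
18) _________
___XX____
___<_X___
_____X___
___XX____
_________
19) _________
___^X____
___X_X___
_____X___
___XX____
_________
20) _________
__<_X____
___X_X___
_____X___
___XX____
_________
21) __^______
__X_X____
___X_X___
_____X___
___XX____
_________
22) __X>_____
__X_X____
___X_X___
_____X___
___XX____
_________
23) __XX_____
__XvX____
___X_X___
_____X___
___XX____
_________
24) __XX_____
__<XX____
___X_X___
_____X___
___XX____
_________
25) __XX_____
___XX____
__vX_X___
_____X___
___XX____
_________
26) __XX_____
___XX____
_<XX_X___
_____X___
___XX____
_________
27) __XX_____
_^_XX____
_XXX_X___
_____X___
___XX____
_________
28) __XX_____
_X>XX____
_XXX_X___
_____X___
___XX____
_________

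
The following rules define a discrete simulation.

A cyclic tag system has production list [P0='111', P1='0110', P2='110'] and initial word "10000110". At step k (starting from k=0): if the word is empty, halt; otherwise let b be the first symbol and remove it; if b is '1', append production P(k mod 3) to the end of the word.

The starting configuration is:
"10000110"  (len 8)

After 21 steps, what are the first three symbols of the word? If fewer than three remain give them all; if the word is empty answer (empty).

110

[0] "10000110"  (len 8)
[1] "0000110111"  (len 10)
[2] "000110111"  (len 9)
[3] "00110111"  (len 8)
[4] "0110111"  (len 7)
[5] "110111"  (len 6)
[6] "10111110"  (len 8)
[7] "0111110111"  (len 10)
[8] "111110111"  (len 9)
[9] "11110111110"  (len 11)
[10] "1110111110111"  (len 13)
[11] "1101111101110110"  (len 16)
[12] "101111101110110110"  (len 18)
[13] "01111101110110110111"  (len 20)
[14] "1111101110110110111"  (len 19)
[15] "111101110110110111110"  (len 21)
[16] "11101110110110111110111"  (len 23)
[17] "11011101101101111101110110"  (len 26)
[18] "1011101101101111101110110110"  (len 28)
[19] "011101101101111101110110110111"  (len 30)
[20] "11101101101111101110110110111"  (len 29)
[21] "1101101101111101110110110111110"  (len 31)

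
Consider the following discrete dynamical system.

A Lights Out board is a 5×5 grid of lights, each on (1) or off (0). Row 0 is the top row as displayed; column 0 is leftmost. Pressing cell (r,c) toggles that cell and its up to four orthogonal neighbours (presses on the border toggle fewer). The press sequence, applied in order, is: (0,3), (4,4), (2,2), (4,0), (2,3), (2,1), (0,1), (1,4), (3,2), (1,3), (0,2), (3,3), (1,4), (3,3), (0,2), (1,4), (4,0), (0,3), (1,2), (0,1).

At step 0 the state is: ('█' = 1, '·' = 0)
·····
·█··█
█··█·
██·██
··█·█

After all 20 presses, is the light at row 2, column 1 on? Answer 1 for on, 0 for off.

k=0  ·····
·█··█
█··█·
██·██
··█·█
k=1  ··███
·█·██
█··█·
██·██
··█·█
k=2  ··███
·█·██
█··█·
██·█·
··██·
k=3  ··███
·████
███··
████·
··██·
k=4  ··███
·████
███··
·███·
████·
k=5  ··███
·██·█
██·██
·██··
████·
k=6  ··███
··█·█
··███
··█··
████·
k=7  ██·██
·██·█
··███
··█··
████·
k=8  ██·█·
·███·
··██·
··█··
████·
k=9  ██·█·
·███·
···█·
·█·█·
██·█·
k=10  ██···
·█··█
·····
·█·█·
██·█·
k=11  █·██·
·██·█
·····
·█·█·
██·█·
k=12  █·██·
·██·█
···█·
·██·█
██···
k=13  █·███
·███·
···██
·██·█
██···
k=14  █·███
·███·
····█
·█·█·
██·█·
k=15  ██··█
·█·█·
····█
·█·█·
██·█·
k=16  ██···
·█··█
·····
·█·█·
██·█·
k=17  ██···
·█··█
·····
██·█·
···█·
k=18  █████
·█·██
·····
██·█·
···█·
k=19  ██·██
··█·█
··█··
██·█·
···█·
k=20  ··███
·██·█
··█··
██·█·
···█·

0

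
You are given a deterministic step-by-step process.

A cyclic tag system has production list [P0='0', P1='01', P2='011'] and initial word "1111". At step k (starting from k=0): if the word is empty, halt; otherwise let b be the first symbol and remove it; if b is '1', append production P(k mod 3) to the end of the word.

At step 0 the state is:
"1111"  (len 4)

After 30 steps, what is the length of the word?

0) "1111"  (len 4)
1) "1110"  (len 4)
2) "11001"  (len 5)
3) "1001011"  (len 7)
4) "0010110"  (len 7)
5) "010110"  (len 6)
6) "10110"  (len 5)
7) "01100"  (len 5)
8) "1100"  (len 4)
9) "100011"  (len 6)
10) "000110"  (len 6)
11) "00110"  (len 5)
12) "0110"  (len 4)
13) "110"  (len 3)
14) "1001"  (len 4)
15) "001011"  (len 6)
16) "01011"  (len 5)
17) "1011"  (len 4)
18) "011011"  (len 6)
19) "11011"  (len 5)
20) "101101"  (len 6)
21) "01101011"  (len 8)
22) "1101011"  (len 7)
23) "10101101"  (len 8)
24) "0101101011"  (len 10)
25) "101101011"  (len 9)
26) "0110101101"  (len 10)
27) "110101101"  (len 9)
28) "101011010"  (len 9)
29) "0101101001"  (len 10)
30) "101101001"  (len 9)

9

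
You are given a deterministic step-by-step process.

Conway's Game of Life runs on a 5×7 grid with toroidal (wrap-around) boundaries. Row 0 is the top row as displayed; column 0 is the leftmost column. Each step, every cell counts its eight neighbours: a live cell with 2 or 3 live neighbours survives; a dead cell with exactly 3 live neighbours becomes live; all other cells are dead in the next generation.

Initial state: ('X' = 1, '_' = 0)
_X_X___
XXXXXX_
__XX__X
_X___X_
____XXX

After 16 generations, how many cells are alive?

7

t=0: _X_X___
XXXXXX_
__XX__X
_X___X_
____XXX
t=1: _X_____
X____XX
______X
X_XX___
X_X_XXX
t=2: _X__X__
X____XX
_X___X_
X_XXX__
X_X_XXX
t=3: _X_XX__
XX__XXX
_XXX_X_
X_X____
X_X___X
t=4: ___XX__
______X
___X_X_
X______
X_X___X
t=5: X__X_XX
___X_X_
______X
XX_____
XX_X__X
t=6: _X_X_X_
X____X_
X_____X
_XX____
____XX_
t=7: _____X_
XX__XX_
X_____X
XX___XX
_X_XXX_
t=8: XXXX___
XX__XX_
____X__
_XX____
_XX____
t=9: ___XX_X
X___XXX
X_XXXX_
_XXX___
_______
t=10: X__XX_X
XXX____
X______
_X_____
____X__
t=11: X_XXXXX
__XX___
X_X____
_______
X__XXX_
t=12: X______
X____X_
_XXX___
_X_XX_X
XXX____
t=13: X______
X_X___X
_X_X_XX
____X__
__XX__X
t=14: X_XX___
__X__X_
_XXXXXX
X___X_X
___X___
t=15: _XXXX__
X____X_
_XX____
XX____X
XXXXX_X
t=16: _______
X___X__
__X____
_____XX
____X_X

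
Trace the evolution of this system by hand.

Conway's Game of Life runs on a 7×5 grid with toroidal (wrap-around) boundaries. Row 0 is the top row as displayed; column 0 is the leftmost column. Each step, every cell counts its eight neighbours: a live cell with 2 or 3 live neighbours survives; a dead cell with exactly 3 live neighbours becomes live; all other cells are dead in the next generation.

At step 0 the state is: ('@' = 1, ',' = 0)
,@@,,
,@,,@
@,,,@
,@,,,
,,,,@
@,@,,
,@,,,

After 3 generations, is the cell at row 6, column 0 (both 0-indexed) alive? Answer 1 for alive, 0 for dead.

0) ,@@,,
,@,,@
@,,,@
,@,,,
,,,,@
@,@,,
,@,,,
1) ,@@,,
,@@@@
,@,,@
,,,,@
@@,,,
@@,,,
@,,,,
2) ,,,,@
,,,,@
,@,,@
,@,,@
,@,,@
,,,,@
@,@,,
3) @,,@@
,,,@@
,,,@@
,@@@@
,,,@@
,@,@@
@,,@@

1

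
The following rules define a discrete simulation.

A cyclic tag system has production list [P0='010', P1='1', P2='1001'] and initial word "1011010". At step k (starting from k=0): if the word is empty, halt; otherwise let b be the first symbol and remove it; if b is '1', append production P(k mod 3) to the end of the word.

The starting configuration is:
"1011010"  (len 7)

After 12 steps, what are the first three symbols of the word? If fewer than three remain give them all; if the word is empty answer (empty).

t=0: "1011010"  (len 7)
t=1: "011010010"  (len 9)
t=2: "11010010"  (len 8)
t=3: "10100101001"  (len 11)
t=4: "0100101001010"  (len 13)
t=5: "100101001010"  (len 12)
t=6: "001010010101001"  (len 15)
t=7: "01010010101001"  (len 14)
t=8: "1010010101001"  (len 13)
t=9: "0100101010011001"  (len 16)
t=10: "100101010011001"  (len 15)
t=11: "001010100110011"  (len 15)
t=12: "01010100110011"  (len 14)

010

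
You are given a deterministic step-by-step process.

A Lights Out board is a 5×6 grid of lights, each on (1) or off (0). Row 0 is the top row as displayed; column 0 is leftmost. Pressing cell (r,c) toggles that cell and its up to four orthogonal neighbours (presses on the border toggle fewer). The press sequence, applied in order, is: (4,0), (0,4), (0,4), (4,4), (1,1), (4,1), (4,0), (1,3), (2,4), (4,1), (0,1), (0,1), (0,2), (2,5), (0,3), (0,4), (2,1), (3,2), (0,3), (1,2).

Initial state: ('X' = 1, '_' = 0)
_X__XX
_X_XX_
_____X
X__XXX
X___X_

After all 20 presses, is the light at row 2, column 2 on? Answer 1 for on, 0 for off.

step 0: _X__XX
_X_XX_
_____X
X__XXX
X___X_
step 1: _X__XX
_X_XX_
_____X
___XXX
_X__X_
step 2: _X_X__
_X_X__
_____X
___XXX
_X__X_
step 3: _X__XX
_X_XX_
_____X
___XXX
_X__X_
step 4: _X__XX
_X_XX_
_____X
___X_X
_X_X_X
step 5: ____XX
X_XXX_
_X___X
___X_X
_X_X_X
step 6: ____XX
X_XXX_
_X___X
_X_X_X
X_XX_X
step 7: ____XX
X_XXX_
_X___X
XX_X_X
_XXX_X
step 8: ___XXX
X_____
_X_X_X
XX_X_X
_XXX_X
step 9: ___XXX
X___X_
_X__X_
XX_XXX
_XXX_X
step 10: ___XXX
X___X_
_X__X_
X__XXX
X__X_X
step 11: XXXXXX
XX__X_
_X__X_
X__XXX
X__X_X
step 12: ___XXX
X___X_
_X__X_
X__XXX
X__X_X
step 13: _XX_XX
X_X_X_
_X__X_
X__XXX
X__X_X
step 14: _XX_XX
X_X_XX
_X___X
X__XX_
X__X_X
step 15: _X_X_X
X_XXXX
_X___X
X__XX_
X__X_X
step 16: _X__X_
X_XX_X
_X___X
X__XX_
X__X_X
step 17: _X__X_
XXXX_X
X_X__X
XX_XX_
X__X_X
step 18: _X__X_
XXXX_X
X____X
X_X_X_
X_XX_X
step 19: _XXX__
XXX__X
X____X
X_X_X_
X_XX_X
step 20: _X_X__
X__X_X
X_X__X
X_X_X_
X_XX_X

1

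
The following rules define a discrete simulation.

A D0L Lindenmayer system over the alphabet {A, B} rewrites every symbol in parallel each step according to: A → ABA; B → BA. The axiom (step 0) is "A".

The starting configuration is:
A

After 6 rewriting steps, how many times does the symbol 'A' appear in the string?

233

step 0: A
step 1: ABA
step 2: ABABAABA
step 3: ABABAABABAABAABABAABA
step 4: ABABAABABAABAABABAABABAABAABABAABAABABAABABAABAABABAABA
step 5: ABABAABABAABAABABAABABAABAABABAABAABABAABABAABAABABAABABAA…ABAABABAABABAABAABABAABABAABAABABAABAABABAABABAABAABABAABA  (len 144)
step 6: ABABAABABAABAABABAABABAABAABABAABAABABAABABAABAABABAABABAA…ABAABABAABABAABAABABAABABAABAABABAABAABABAABABAABAABABAABA  (len 377)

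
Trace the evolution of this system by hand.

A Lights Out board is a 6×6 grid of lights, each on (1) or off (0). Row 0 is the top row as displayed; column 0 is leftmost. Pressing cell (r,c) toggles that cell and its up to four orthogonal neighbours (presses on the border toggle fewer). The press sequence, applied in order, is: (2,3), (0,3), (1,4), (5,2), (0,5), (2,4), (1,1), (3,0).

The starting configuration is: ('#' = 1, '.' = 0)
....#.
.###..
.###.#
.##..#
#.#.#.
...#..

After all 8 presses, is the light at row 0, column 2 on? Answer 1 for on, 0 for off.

1

[0] ....#.
.###..
.###.#
.##..#
#.#.#.
...#..
[1] ....#.
.##...
.#..##
.###.#
#.#.#.
...#..
[2] ..##..
.###..
.#..##
.###.#
#.#.#.
...#..
[3] ..###.
.##.##
.#...#
.###.#
#.#.#.
...#..
[4] ..###.
.##.##
.#...#
.###.#
#...#.
.##...
[5] ..##.#
.##.#.
.#...#
.###.#
#...#.
.##...
[6] ..##.#
.##...
.#.##.
.#####
#...#.
.##...
[7] .###.#
#.....
...##.
.#####
#...#.
.##...
[8] .###.#
#.....
#..##.
#.####
....#.
.##...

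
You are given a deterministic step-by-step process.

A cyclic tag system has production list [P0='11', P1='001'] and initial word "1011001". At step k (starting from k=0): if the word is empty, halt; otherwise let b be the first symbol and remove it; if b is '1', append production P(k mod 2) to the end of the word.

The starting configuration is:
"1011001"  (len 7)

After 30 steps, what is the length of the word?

24

k=0  "1011001"  (len 7)
k=1  "01100111"  (len 8)
k=2  "1100111"  (len 7)
k=3  "10011111"  (len 8)
k=4  "0011111001"  (len 10)
k=5  "011111001"  (len 9)
k=6  "11111001"  (len 8)
k=7  "111100111"  (len 9)
k=8  "11100111001"  (len 11)
k=9  "110011100111"  (len 12)
k=10  "10011100111001"  (len 14)
k=11  "001110011100111"  (len 15)
k=12  "01110011100111"  (len 14)
k=13  "1110011100111"  (len 13)
k=14  "110011100111001"  (len 15)
k=15  "1001110011100111"  (len 16)
k=16  "001110011100111001"  (len 18)
k=17  "01110011100111001"  (len 17)
k=18  "1110011100111001"  (len 16)
k=19  "11001110011100111"  (len 17)
k=20  "1001110011100111001"  (len 19)
k=21  "00111001110011100111"  (len 20)
k=22  "0111001110011100111"  (len 19)
k=23  "111001110011100111"  (len 18)
k=24  "11001110011100111001"  (len 20)
k=25  "100111001110011100111"  (len 21)
k=26  "00111001110011100111001"  (len 23)
k=27  "0111001110011100111001"  (len 22)
k=28  "111001110011100111001"  (len 21)
k=29  "1100111001110011100111"  (len 22)
k=30  "100111001110011100111001"  (len 24)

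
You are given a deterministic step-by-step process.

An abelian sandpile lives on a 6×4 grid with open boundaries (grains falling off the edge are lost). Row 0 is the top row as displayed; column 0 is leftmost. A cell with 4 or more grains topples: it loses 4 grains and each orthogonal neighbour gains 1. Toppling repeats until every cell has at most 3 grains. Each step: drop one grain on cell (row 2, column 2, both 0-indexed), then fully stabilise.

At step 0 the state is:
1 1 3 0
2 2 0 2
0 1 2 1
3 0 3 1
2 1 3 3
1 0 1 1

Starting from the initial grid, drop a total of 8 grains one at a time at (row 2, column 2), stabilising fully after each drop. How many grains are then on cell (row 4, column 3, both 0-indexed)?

k=0  1 1 3 0
2 2 0 2
0 1 2 1
3 0 3 1
2 1 3 3
1 0 1 1
k=1  1 1 3 0
2 2 0 2
0 1 3 1
3 0 3 1
2 1 3 3
1 0 1 1
k=2  1 1 3 0
2 2 1 2
0 2 1 2
3 1 1 3
2 2 1 0
1 0 2 2
k=3  1 1 3 0
2 2 1 2
0 2 2 2
3 1 1 3
2 2 1 0
1 0 2 2
k=4  1 1 3 0
2 2 1 2
0 2 3 2
3 1 1 3
2 2 1 0
1 0 2 2
k=5  1 1 3 0
2 2 2 2
0 3 0 3
3 1 2 3
2 2 1 0
1 0 2 2
k=6  1 1 3 0
2 2 2 2
0 3 1 3
3 1 2 3
2 2 1 0
1 0 2 2
k=7  1 1 3 0
2 2 2 2
0 3 2 3
3 1 2 3
2 2 1 0
1 0 2 2
k=8  1 1 3 0
2 2 2 2
0 3 3 3
3 1 2 3
2 2 1 0
1 0 2 2

0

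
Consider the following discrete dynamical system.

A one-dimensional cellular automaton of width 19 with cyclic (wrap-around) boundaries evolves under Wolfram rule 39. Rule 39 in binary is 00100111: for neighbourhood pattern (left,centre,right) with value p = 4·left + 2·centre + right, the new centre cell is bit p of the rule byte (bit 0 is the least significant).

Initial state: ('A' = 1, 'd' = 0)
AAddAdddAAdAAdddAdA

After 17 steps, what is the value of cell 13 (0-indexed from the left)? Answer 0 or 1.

0

k=0  AAddAdddAAdAAdddAdA
k=1  dddAAdAAddAdddAAAAd
k=2  AAAddAdddAAdAAddddd
k=3  ddddAAdAAddAdddAAAA
k=4  dAAAddAdddAAdAAdddd
k=5  AddddAAdAAddAdddAAA
k=6  ddAAAddAdddAAdAAddd
k=7  AAddddAAdAAddAdddAA
k=8  dddAAAddAdddAAdAAdd
k=9  AAAddddAAdAAddAdddA
k=10  ddddAAAddAdddAAdAAd
k=11  AAAAddddAAdAAddAddd
k=12  dddddAAAddAdddAAdAA
k=13  dAAAAddddAAdAAddAdd
k=14  AdddddAAAddAdddAAdA
k=15  ddAAAAddddAAdAAddAd
k=16  AAdddddAAAddAdddAAd
k=17  dddAAAAddddAAdAAddA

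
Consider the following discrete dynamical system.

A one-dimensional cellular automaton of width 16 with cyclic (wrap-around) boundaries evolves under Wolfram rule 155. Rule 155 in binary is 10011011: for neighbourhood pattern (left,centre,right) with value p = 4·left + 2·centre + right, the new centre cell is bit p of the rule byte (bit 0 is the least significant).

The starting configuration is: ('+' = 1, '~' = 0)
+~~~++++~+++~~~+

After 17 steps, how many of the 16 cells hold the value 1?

k=0  +~~~++++~+++~~~+
k=1  ~++++++~~++~++++
k=2  ~+++++~+++~~+++~
k=3  +++++~~++~++++~+
k=4  ++++~+++~~+++~~+
k=5  +++~~++~++++~+++
k=6  ++~+++~~+++~~+++
k=7  +~~++~++++~+++++
k=8  ~+++~~+++~~+++++
k=9  ~++~++++~++++++~
k=10  ++~~+++~~+++++~+
k=11  +~++++~++++++~~+
k=12  ~~+++~~+++++~+++
k=13  ++++~++++++~~++~
k=14  +++~~+++++~+++~~
k=15  ++~++++++~~++~++
k=16  +~~+++++~+++~~++
k=17  ~++++++~~++~++++

12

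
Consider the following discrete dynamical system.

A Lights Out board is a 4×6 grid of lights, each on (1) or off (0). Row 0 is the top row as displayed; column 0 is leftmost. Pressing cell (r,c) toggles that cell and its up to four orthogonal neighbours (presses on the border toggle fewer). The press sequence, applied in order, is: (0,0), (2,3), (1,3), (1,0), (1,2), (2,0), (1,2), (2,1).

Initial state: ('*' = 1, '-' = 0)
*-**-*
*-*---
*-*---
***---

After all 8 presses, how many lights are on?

9

0) *-**-*
*-*---
*-*---
***---
1) -***-*
--*---
*-*---
***---
2) -***-*
--**--
*--**-
****--
3) -**--*
----*-
*---*-
****--
4) ***--*
**--*-
----*-
****--
5) **---*
*-***-
--*-*-
****--
6) **---*
--***-
***-*-
-***--
7) ***--*
-*--*-
**--*-
-***--
8) ***--*
----*-
--*-*-
--**--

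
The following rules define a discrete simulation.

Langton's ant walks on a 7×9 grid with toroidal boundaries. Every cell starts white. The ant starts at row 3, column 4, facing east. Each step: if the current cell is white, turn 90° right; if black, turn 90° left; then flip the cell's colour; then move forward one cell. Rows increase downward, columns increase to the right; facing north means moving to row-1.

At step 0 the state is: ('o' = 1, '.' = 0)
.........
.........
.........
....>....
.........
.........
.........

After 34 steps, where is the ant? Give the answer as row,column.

gen 0: .........
.........
.........
....>....
.........
.........
.........
gen 1: .........
.........
.........
....o....
....v....
.........
.........
gen 2: .........
.........
.........
....o....
...<o....
.........
.........
gen 3: .........
.........
.........
...^o....
...oo....
.........
.........
gen 4: .........
.........
.........
...o>....
...oo....
.........
.........
gen 5: .........
.........
....^....
...o.....
...oo....
.........
.........
gen 6: .........
.........
....o>...
...o.....
...oo....
.........
.........
gen 7: .........
.........
....oo...
...o.v...
...oo....
.........
.........
gen 8: .........
.........
....oo...
...o<o...
...oo....
.........
.........
gen 9: .........
.........
....^o...
...ooo...
...oo....
.........
.........
gen 10: .........
.........
...<.o...
...ooo...
...oo....
.........
.........
gen 11: .........
...^.....
...o.o...
...ooo...
...oo....
.........
.........
gen 12: .........
...o>....
...o.o...
...ooo...
...oo....
.........
.........
gen 13: .........
...oo....
...ovo...
...ooo...
...oo....
.........
.........
gen 14: .........
...oo....
...<oo...
...ooo...
...oo....
.........
.........
gen 15: .........
...oo....
....oo...
...voo...
...oo....
.........
.........
gen 16: .........
...oo....
....oo...
....>o...
...oo....
.........
.........
gen 17: .........
...oo....
....^o...
.....o...
...oo....
.........
.........
gen 18: .........
...oo....
...<.o...
.....o...
...oo....
.........
.........
gen 19: .........
...^o....
...o.o...
.....o...
...oo....
.........
.........
gen 20: .........
..<.o....
...o.o...
.....o...
...oo....
.........
.........
gen 21: ..^......
..o.o....
...o.o...
.....o...
...oo....
.........
.........
gen 22: ..o>.....
..o.o....
...o.o...
.....o...
...oo....
.........
.........
gen 23: ..oo.....
..ovo....
...o.o...
.....o...
...oo....
.........
.........
gen 24: ..oo.....
..<oo....
...o.o...
.....o...
...oo....
.........
.........
gen 25: ..oo.....
...oo....
..vo.o...
.....o...
...oo....
.........
.........
gen 26: ..oo.....
...oo....
.<oo.o...
.....o...
...oo....
.........
.........
gen 27: ..oo.....
.^.oo....
.ooo.o...
.....o...
...oo....
.........
.........
gen 28: ..oo.....
.o>oo....
.ooo.o...
.....o...
...oo....
.........
.........
gen 29: ..oo.....
.oooo....
.ovo.o...
.....o...
...oo....
.........
.........
gen 30: ..oo.....
.oooo....
.o.>.o...
.....o...
...oo....
.........
.........
gen 31: ..oo.....
.oo^o....
.o...o...
.....o...
...oo....
.........
.........
gen 32: ..oo.....
.o<.o....
.o...o...
.....o...
...oo....
.........
.........
gen 33: ..oo.....
.o..o....
.ov..o...
.....o...
...oo....
.........
.........
gen 34: ..oo.....
.o..o....
.<o..o...
.....o...
...oo....
.........
.........

2,1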